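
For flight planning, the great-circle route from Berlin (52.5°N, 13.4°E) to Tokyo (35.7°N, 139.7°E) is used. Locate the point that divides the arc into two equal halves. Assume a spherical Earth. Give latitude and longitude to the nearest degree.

≈ 64°N, 92°E

Write both endpoints as unit vectors p₁, p₂ with components (cos φ cos λ, cos φ sin λ, sin φ).
The central angle between the endpoints is δ = arccos(p₁·p₂) ≈ 1.400 rad (80.2°).
Interpolate at f = 1/2 with slerp weights a = sin((1−f)δ)/sin δ ≈ 0.654, b = sin(fδ)/sin δ ≈ 0.654.
p = a·p₁ + b·p₂ ≈ (-0.018, 0.436, 0.900); φ = arcsin(p_z) ≈ 64.16°, λ = atan2(p_y, p_x) ≈ 92.33°.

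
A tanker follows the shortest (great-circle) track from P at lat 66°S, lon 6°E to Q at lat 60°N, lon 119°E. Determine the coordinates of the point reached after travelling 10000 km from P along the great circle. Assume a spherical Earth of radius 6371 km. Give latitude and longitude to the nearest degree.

Convert each endpoint to a unit vector on the sphere (x = cos φ cos λ, y = cos φ sin λ, z = sin φ).
The central angle between the endpoints is δ = arccos(p₁·p₂) ≈ 2.627 rad (150.5°). The total great-circle distance is δ·R ≈ 2.627 × 6371 ≈ 16738 km, so the target fraction is f = 10000/16738 ≈ 0.597.
Interpolate at f ≈ 0.597 with slerp weights a = sin((1−f)δ)/sin δ ≈ 1.771, b = sin(fδ)/sin δ ≈ 2.033.
p = a·p₁ + b·p₂ ≈ (0.224, 0.964, 0.143); φ = arcsin(p_z) ≈ 8.20°, λ = atan2(p_y, p_x) ≈ 76.94°.

≈ lat 8°N, lon 77°E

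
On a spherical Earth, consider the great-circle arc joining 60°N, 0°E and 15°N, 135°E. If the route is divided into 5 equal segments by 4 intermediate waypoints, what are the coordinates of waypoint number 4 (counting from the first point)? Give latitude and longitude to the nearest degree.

Convert each endpoint to a unit vector on the sphere (x = cos φ cos λ, y = cos φ sin λ, z = sin φ).
The central angle between the endpoints is δ = arccos(p₁·p₂) ≈ 1.688 rad (96.7°).
Interpolate at f = 4/5 with slerp weights a = sin((1−f)δ)/sin δ ≈ 0.334, b = sin(fδ)/sin δ ≈ 0.983.
p = a·p₁ + b·p₂ ≈ (-0.504, 0.671, 0.543); φ = arcsin(p_z) ≈ 32.91°, λ = atan2(p_y, p_x) ≈ 126.92°.

≈ 33°N, 127°E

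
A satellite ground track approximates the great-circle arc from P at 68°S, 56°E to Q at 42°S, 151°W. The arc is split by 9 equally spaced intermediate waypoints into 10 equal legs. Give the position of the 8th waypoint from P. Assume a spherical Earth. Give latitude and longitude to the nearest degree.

Write both endpoints as unit vectors p₁, p₂ with components (cos φ cos λ, cos φ sin λ, sin φ).
The central angle between the endpoints is δ = arccos(p₁·p₂) ≈ 1.189 rad (68.1°).
Interpolate at f = 8/10 with slerp weights a = sin((1−f)δ)/sin δ ≈ 0.254, b = sin(fδ)/sin δ ≈ 0.877.
p = a·p₁ + b·p₂ ≈ (-0.517, -0.237, -0.822); φ = arcsin(p_z) ≈ -55.33°, λ = atan2(p_y, p_x) ≈ -155.35°.

≈ 55°S, 155°W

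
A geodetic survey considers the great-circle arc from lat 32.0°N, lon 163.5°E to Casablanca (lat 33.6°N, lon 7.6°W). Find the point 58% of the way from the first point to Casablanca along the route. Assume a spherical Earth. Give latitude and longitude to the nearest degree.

≈ lat 79°N, lon 27°E

From cos δ = sin φ₁ sin φ₂ + cos φ₁ cos φ₂ cos Δλ, the central angle is δ ≈ 1.987 rad (113.9°).
Interpolate at f = 0.58 with slerp weights a = sin((1−f)δ)/sin δ ≈ 0.810, b = sin(fδ)/sin δ ≈ 0.999.
p = a·p₁ + b·p₂ ≈ (0.166, 0.085, 0.982); φ = arcsin(p_z) ≈ 79.24°, λ = atan2(p_y, p_x) ≈ 27.13°.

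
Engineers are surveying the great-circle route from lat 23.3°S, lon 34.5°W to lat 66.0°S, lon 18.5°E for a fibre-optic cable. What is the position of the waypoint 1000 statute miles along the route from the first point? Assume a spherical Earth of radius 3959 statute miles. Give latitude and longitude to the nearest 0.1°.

From cos δ = sin φ₁ sin φ₂ + cos φ₁ cos φ₂ cos Δλ, the central angle is δ ≈ 0.944 rad (54.1°). The total great-circle distance is δ·R ≈ 0.944 × 3959 ≈ 3739 mi, so the target fraction is f = 1000/3739 ≈ 0.267.
Interpolate at f ≈ 0.267 with slerp weights a = sin((1−f)δ)/sin δ ≈ 0.787, b = sin(fδ)/sin δ ≈ 0.308.
p = a·p₁ + b·p₂ ≈ (0.715, -0.370, -0.593); φ = arcsin(p_z) ≈ -36.39°, λ = atan2(p_y, p_x) ≈ -27.35°.

≈ lat 36.4°S, lon 27.3°W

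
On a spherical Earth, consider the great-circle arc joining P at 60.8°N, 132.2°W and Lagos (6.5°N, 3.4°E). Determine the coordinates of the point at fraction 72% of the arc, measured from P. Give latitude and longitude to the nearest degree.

The haversine formula gives a central angle δ ≈ 1.821 rad (104.3°) between the endpoints.
Interpolate at f = 0.72 with slerp weights a = sin((1−f)δ)/sin δ ≈ 0.504, b = sin(fδ)/sin δ ≈ 0.997.
p = a·p₁ + b·p₂ ≈ (0.824, -0.123, 0.553); φ = arcsin(p_z) ≈ 33.55°, λ = atan2(p_y, p_x) ≈ -8.51°.

≈ 34°N, 9°W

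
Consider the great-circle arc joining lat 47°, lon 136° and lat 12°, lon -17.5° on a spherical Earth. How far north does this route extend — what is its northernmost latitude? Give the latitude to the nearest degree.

The great circle lies in the plane with unit normal n̂ = (p₁ × p₂)/|p₁ × p₂|.
Here n̂_z ≈ -0.332; the vertex latitude is φ_max = arccos|n̂_z| ≈ 70.6°.
Check via Clairaut: cos φ_max = |cos φ₁| · sin C = cos(47.0°)·sin(29.2°) ≈ 0.332, again giving ≈ 70.6°.

≈ 71°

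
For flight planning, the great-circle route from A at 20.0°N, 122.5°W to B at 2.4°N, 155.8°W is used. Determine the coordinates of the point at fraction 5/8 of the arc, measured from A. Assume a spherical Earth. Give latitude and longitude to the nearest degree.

≈ 9°N, 144°W

Convert each endpoint to a unit vector on the sphere (x = cos φ cos λ, y = cos φ sin λ, z = sin φ).
The central angle between the endpoints is δ = arccos(p₁·p₂) ≈ 0.645 rad (37.0°).
Interpolate at f = 5/8 with slerp weights a = sin((1−f)δ)/sin δ ≈ 0.398, b = sin(fδ)/sin δ ≈ 0.653.
p = a·p₁ + b·p₂ ≈ (-0.796, -0.583, 0.164); φ = arcsin(p_z) ≈ 9.42°, λ = atan2(p_y, p_x) ≈ -143.77°.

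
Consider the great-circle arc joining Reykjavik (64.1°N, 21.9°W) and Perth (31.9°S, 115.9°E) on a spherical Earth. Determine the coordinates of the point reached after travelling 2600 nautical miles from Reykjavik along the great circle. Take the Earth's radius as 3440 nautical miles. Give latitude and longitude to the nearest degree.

≈ 54°N, 68°E

From cos δ = sin φ₁ sin φ₂ + cos φ₁ cos φ₂ cos Δλ, the central angle is δ ≈ 2.419 rad (138.6°). The total great-circle distance is δ·R ≈ 2.419 × 3440 ≈ 8321 nmi, so the target fraction is f = 2600/8321 ≈ 0.312.
Interpolate at f ≈ 0.312 with slerp weights a = sin((1−f)δ)/sin δ ≈ 1.506, b = sin(fδ)/sin δ ≈ 1.037.
p = a·p₁ + b·p₂ ≈ (0.226, 0.547, 0.806); φ = arcsin(p_z) ≈ 53.74°, λ = atan2(p_y, p_x) ≈ 67.58°.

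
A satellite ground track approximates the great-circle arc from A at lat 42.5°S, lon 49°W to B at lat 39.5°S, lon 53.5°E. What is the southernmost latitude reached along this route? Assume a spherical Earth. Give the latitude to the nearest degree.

The great circle lies in the plane with unit normal n̂ = (p₁ × p₂)/|p₁ × p₂|.
Here n̂_z ≈ +0.584; the vertex latitude is φ_max = arccos|n̂_z| ≈ 54.3°.
Check via Clairaut: cos φ_max = |cos φ₁| · sin C = cos(42.5°)·sin(127.7°) ≈ 0.584, again giving ≈ 54.3°.

≈ 54°S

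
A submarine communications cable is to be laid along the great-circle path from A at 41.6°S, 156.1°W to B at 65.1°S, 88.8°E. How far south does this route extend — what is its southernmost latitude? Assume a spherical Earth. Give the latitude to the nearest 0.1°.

The great circle lies in the plane with unit normal n̂ = (p₁ × p₂)/|p₁ × p₂|.
Here n̂_z ≈ -0.323; the vertex latitude is φ_max = arccos|n̂_z| ≈ 71.2°.
Check via Clairaut: cos φ_max = |cos φ₁| · sin C = cos(41.6°)·sin(154.4°) ≈ 0.323, again giving ≈ 71.2°.

≈ 71.2°S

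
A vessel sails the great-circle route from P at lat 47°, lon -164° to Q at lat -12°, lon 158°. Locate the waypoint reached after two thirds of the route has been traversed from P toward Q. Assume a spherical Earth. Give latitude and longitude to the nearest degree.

Convert each endpoint to a unit vector on the sphere (x = cos φ cos λ, y = cos φ sin λ, z = sin φ).
The central angle between the endpoints is δ = arccos(p₁·p₂) ≈ 1.188 rad (68.1°).
Interpolate at f = 2/3 with slerp weights a = sin((1−f)δ)/sin δ ≈ 0.416, b = sin(fδ)/sin δ ≈ 0.767.
p = a·p₁ + b·p₂ ≈ (-0.968, 0.203, 0.145); φ = arcsin(p_z) ≈ 8.31°, λ = atan2(p_y, p_x) ≈ 168.16°.

≈ lat 8°, lon 168°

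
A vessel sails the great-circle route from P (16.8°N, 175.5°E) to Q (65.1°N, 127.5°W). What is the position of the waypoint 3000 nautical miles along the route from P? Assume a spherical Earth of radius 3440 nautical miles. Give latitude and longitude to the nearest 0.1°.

≈ (59.0°N, 147.8°W)

Write both endpoints as unit vectors p₁, p₂ with components (cos φ cos λ, cos φ sin λ, sin φ).
The central angle between the endpoints is δ = arccos(p₁·p₂) ≈ 1.068 rad (61.2°). The total great-circle distance is δ·R ≈ 1.068 × 3440 ≈ 3675 nmi, so the target fraction is f = 3000/3675 ≈ 0.816.
Interpolate at f ≈ 0.816 with slerp weights a = sin((1−f)δ)/sin δ ≈ 0.222, b = sin(fδ)/sin δ ≈ 0.874.
p = a·p₁ + b·p₂ ≈ (-0.436, -0.275, 0.857); φ = arcsin(p_z) ≈ 58.96°, λ = atan2(p_y, p_x) ≈ -147.75°.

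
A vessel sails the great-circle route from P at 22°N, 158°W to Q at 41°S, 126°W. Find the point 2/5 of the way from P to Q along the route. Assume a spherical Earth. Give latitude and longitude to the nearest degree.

≈ 3°S, 146°W

Write both endpoints as unit vectors p₁, p₂ with components (cos φ cos λ, cos φ sin λ, sin φ).
The central angle between the endpoints is δ = arccos(p₁·p₂) ≈ 1.216 rad (69.7°).
Interpolate at f = 2/5 with slerp weights a = sin((1−f)δ)/sin δ ≈ 0.711, b = sin(fδ)/sin δ ≈ 0.498.
p = a·p₁ + b·p₂ ≈ (-0.832, -0.551, -0.061); φ = arcsin(p_z) ≈ -3.48°, λ = atan2(p_y, p_x) ≈ -146.48°.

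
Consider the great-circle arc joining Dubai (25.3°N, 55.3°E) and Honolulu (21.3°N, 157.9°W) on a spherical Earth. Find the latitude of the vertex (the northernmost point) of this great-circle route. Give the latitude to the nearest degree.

The great circle lies in the plane with unit normal n̂ = (p₁ × p₂)/|p₁ × p₂|.
Here n̂_z ≈ +0.552; the vertex latitude is φ_max = arccos|n̂_z| ≈ 56.5°.
Check via Clairaut: cos φ_max = |cos φ₁| · sin C = cos(25.3°)·sin(37.6°) ≈ 0.552, again giving ≈ 56.5°.

≈ 56°N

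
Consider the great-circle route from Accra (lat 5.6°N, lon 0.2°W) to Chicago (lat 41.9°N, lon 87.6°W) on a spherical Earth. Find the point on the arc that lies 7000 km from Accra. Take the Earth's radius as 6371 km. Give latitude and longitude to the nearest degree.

Convert each endpoint to a unit vector on the sphere (x = cos φ cos λ, y = cos φ sin λ, z = sin φ).
The central angle between the endpoints is δ = arccos(p₁·p₂) ≈ 1.472 rad (84.3°). The total great-circle distance is δ·R ≈ 1.472 × 6371 ≈ 9377 km, so the target fraction is f = 7000/9377 ≈ 0.746.
Interpolate at f ≈ 0.746 with slerp weights a = sin((1−f)δ)/sin δ ≈ 0.366, b = sin(fδ)/sin δ ≈ 0.895.
p = a·p₁ + b·p₂ ≈ (0.392, -0.667, 0.633); φ = arcsin(p_z) ≈ 39.31°, λ = atan2(p_y, p_x) ≈ -59.52°.

≈ lat 39°N, lon 60°W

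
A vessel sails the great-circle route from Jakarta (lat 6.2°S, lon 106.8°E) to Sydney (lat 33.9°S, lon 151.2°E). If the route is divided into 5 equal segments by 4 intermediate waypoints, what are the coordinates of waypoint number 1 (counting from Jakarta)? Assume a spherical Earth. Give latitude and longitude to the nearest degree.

Convert each endpoint to a unit vector on the sphere (x = cos φ cos λ, y = cos φ sin λ, z = sin φ).
The central angle between the endpoints is δ = arccos(p₁·p₂) ≈ 0.863 rad (49.5°).
Interpolate at f = 1/5 with slerp weights a = sin((1−f)δ)/sin δ ≈ 0.838, b = sin(fδ)/sin δ ≈ 0.226.
p = a·p₁ + b·p₂ ≈ (-0.405, 0.888, -0.217); φ = arcsin(p_z) ≈ -12.51°, λ = atan2(p_y, p_x) ≈ 114.53°.

≈ lat 13°S, lon 115°E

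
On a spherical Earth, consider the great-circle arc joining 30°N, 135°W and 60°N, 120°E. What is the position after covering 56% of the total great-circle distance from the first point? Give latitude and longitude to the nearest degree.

From cos δ = sin φ₁ sin φ₂ + cos φ₁ cos φ₂ cos Δλ, the central angle is δ ≈ 1.244 rad (71.3°).
Interpolate at f = 0.56 with slerp weights a = sin((1−f)δ)/sin δ ≈ 0.550, b = sin(fδ)/sin δ ≈ 0.678.
p = a·p₁ + b·p₂ ≈ (-0.506, -0.043, 0.862); φ = arcsin(p_z) ≈ 59.49°, λ = atan2(p_y, p_x) ≈ -175.13°.

≈ 59°N, 175°W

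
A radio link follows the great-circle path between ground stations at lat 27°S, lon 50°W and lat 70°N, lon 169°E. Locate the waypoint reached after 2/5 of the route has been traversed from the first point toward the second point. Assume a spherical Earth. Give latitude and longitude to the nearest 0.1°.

Convert each endpoint to a unit vector on the sphere (x = cos φ cos λ, y = cos φ sin λ, z = sin φ).
The central angle between the endpoints is δ = arccos(p₁·p₂) ≈ 2.296 rad (131.6°).
Interpolate at f = 2/5 with slerp weights a = sin((1−f)δ)/sin δ ≈ 1.312, b = sin(fδ)/sin δ ≈ 1.062.
p = a·p₁ + b·p₂ ≈ (0.395, -0.826, 0.403); φ = arcsin(p_z) ≈ 23.74°, λ = atan2(p_y, p_x) ≈ -64.46°.

≈ lat 23.7°N, lon 64.5°W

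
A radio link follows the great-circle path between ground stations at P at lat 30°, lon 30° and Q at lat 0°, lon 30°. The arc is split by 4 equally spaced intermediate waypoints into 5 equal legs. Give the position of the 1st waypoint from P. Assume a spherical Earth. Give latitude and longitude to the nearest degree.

Write both endpoints as unit vectors p₁, p₂ with components (cos φ cos λ, cos φ sin λ, sin φ).
The central angle between the endpoints is δ = arccos(p₁·p₂) ≈ 0.524 rad (30.0°).
Interpolate at f = 1/5 with slerp weights a = sin((1−f)δ)/sin δ ≈ 0.813, b = sin(fδ)/sin δ ≈ 0.209.
p = a·p₁ + b·p₂ ≈ (0.791, 0.457, 0.407); φ = arcsin(p_z) ≈ 24.00°, λ = atan2(p_y, p_x) ≈ 30.00°.

≈ lat 24°, lon 30°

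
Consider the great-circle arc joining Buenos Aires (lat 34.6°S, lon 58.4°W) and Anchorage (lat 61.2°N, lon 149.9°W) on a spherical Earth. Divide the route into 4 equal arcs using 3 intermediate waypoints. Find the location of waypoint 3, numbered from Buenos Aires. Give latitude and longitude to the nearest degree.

≈ lat 43°N, lon 109°W

From cos δ = sin φ₁ sin φ₂ + cos φ₁ cos φ₂ cos Δλ, the central angle is δ ≈ 2.104 rad (120.5°).
Interpolate at f = 3/4 with slerp weights a = sin((1−f)δ)/sin δ ≈ 0.583, b = sin(fδ)/sin δ ≈ 1.161.
p = a·p₁ + b·p₂ ≈ (-0.232, -0.689, 0.686); φ = arcsin(p_z) ≈ 43.34°, λ = atan2(p_y, p_x) ≈ -108.64°.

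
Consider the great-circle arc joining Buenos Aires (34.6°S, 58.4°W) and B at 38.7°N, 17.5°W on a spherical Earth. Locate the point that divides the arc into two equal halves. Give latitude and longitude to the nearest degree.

Convert each endpoint to a unit vector on the sphere (x = cos φ cos λ, y = cos φ sin λ, z = sin φ).
The central angle between the endpoints is δ = arccos(p₁·p₂) ≈ 1.440 rad (82.5°).
Interpolate at f = 1/2 with slerp weights a = sin((1−f)δ)/sin δ ≈ 0.665, b = sin(fδ)/sin δ ≈ 0.665.
p = a·p₁ + b·p₂ ≈ (0.782, -0.622, 0.038); φ = arcsin(p_z) ≈ 2.19°, λ = atan2(p_y, p_x) ≈ -38.52°.

≈ 2°N, 39°W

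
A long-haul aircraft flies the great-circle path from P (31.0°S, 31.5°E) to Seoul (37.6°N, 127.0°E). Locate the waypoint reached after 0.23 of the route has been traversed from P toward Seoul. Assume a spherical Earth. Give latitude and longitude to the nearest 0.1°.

≈ (15.6°S, 54.2°E)

Convert each endpoint to a unit vector on the sphere (x = cos φ cos λ, y = cos φ sin λ, z = sin φ).
The central angle between the endpoints is δ = arccos(p₁·p₂) ≈ 1.960 rad (112.3°).
Interpolate at f = 0.23 with slerp weights a = sin((1−f)δ)/sin δ ≈ 1.079, b = sin(fδ)/sin δ ≈ 0.471.
p = a·p₁ + b·p₂ ≈ (0.564, 0.781, -0.268); φ = arcsin(p_z) ≈ -15.56°, λ = atan2(p_y, p_x) ≈ 54.17°.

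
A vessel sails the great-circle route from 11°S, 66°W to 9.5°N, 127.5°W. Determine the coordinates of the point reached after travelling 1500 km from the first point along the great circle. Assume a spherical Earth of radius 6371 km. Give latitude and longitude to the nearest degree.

From cos δ = sin φ₁ sin φ₂ + cos φ₁ cos φ₂ cos Δλ, the central angle is δ ≈ 1.126 rad (64.5°). The total great-circle distance is δ·R ≈ 1.126 × 6371 ≈ 7172 km, so the target fraction is f = 1500/7172 ≈ 0.209.
Interpolate at f ≈ 0.209 with slerp weights a = sin((1−f)δ)/sin δ ≈ 0.861, b = sin(fδ)/sin δ ≈ 0.258.
p = a·p₁ + b·p₂ ≈ (0.189, -0.974, -0.122); φ = arcsin(p_z) ≈ -6.99°, λ = atan2(p_y, p_x) ≈ -79.04°.

≈ 7°S, 79°W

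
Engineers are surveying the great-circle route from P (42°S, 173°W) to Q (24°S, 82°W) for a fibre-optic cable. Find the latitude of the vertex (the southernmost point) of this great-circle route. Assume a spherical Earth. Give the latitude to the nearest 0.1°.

The great circle lies in the plane with unit normal n̂ = (p₁ × p₂)/|p₁ × p₂|.
Here n̂_z ≈ +0.703; the vertex latitude is φ_max = arccos|n̂_z| ≈ 45.3°.
Check via Clairaut: cos φ_max = |cos φ₁| · sin C = cos(42.0°)·sin(108.9°) ≈ 0.703, again giving ≈ 45.3°.

≈ 45.3°S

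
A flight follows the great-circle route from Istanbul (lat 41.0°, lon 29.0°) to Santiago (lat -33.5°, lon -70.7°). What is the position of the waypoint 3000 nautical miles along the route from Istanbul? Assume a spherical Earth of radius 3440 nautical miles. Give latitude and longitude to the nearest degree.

From cos δ = sin φ₁ sin φ₂ + cos φ₁ cos φ₂ cos Δλ, the central angle is δ ≈ 2.058 rad (117.9°). The total great-circle distance is δ·R ≈ 2.058 × 3440 ≈ 7079 nmi, so the target fraction is f = 3000/7079 ≈ 0.424.
Interpolate at f ≈ 0.424 with slerp weights a = sin((1−f)δ)/sin δ ≈ 1.049, b = sin(fδ)/sin δ ≈ 0.866.
p = a·p₁ + b·p₂ ≈ (0.931, -0.298, 0.210); φ = arcsin(p_z) ≈ 12.11°, λ = atan2(p_y, p_x) ≈ -17.76°.

≈ lat 12°, lon -18°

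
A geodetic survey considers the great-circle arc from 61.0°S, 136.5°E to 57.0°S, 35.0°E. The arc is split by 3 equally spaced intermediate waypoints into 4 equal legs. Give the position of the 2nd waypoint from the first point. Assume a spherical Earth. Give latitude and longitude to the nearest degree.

≈ 69°S, 82°E

Write both endpoints as unit vectors p₁, p₂ with components (cos φ cos λ, cos φ sin λ, sin φ).
The central angle between the endpoints is δ = arccos(p₁·p₂) ≈ 0.822 rad (47.1°).
Interpolate at f = 2/4 with slerp weights a = sin((1−f)δ)/sin δ ≈ 0.545, b = sin(fδ)/sin δ ≈ 0.545.
p = a·p₁ + b·p₂ ≈ (0.052, 0.352, -0.934); φ = arcsin(p_z) ≈ -69.14°, λ = atan2(p_y, p_x) ≈ 81.68°.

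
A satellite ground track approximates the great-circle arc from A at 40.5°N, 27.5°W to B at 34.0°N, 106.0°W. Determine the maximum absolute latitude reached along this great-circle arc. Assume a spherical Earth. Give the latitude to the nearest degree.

The great circle lies in the plane with unit normal n̂ = (p₁ × p₂)/|p₁ × p₂|.
Here n̂_z ≈ -0.708; the vertex latitude is φ_max = arccos|n̂_z| ≈ 44.9°.
Check via Clairaut: cos φ_max = |cos φ₁| · sin C = cos(40.5°)·sin(68.6°) ≈ 0.708, again giving ≈ 44.9°.

≈ 45°N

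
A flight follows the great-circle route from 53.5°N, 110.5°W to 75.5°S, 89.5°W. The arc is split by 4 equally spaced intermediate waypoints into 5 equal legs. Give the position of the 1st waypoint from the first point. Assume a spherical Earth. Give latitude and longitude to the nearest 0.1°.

Write both endpoints as unit vectors p₁, p₂ with components (cos φ cos λ, cos φ sin λ, sin φ).
The central angle between the endpoints is δ = arccos(p₁·p₂) ≈ 2.264 rad (129.7°).
Interpolate at f = 1/5 with slerp weights a = sin((1−f)δ)/sin δ ≈ 1.263, b = sin(fδ)/sin δ ≈ 0.569.
p = a·p₁ + b·p₂ ≈ (-0.262, -0.846, 0.464); φ = arcsin(p_z) ≈ 27.67°, λ = atan2(p_y, p_x) ≈ -107.20°.

≈ 27.7°N, 107.2°W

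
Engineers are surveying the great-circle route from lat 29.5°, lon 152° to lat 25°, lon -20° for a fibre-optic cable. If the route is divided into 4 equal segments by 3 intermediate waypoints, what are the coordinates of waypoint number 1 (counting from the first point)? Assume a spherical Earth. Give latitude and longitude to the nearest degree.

≈ lat 60°, lon 143°

From cos δ = sin φ₁ sin φ₂ + cos φ₁ cos φ₂ cos Δλ, the central angle is δ ≈ 2.181 rad (125.0°).
Interpolate at f = 1/4 with slerp weights a = sin((1−f)δ)/sin δ ≈ 1.218, b = sin(fδ)/sin δ ≈ 0.633.
p = a·p₁ + b·p₂ ≈ (-0.397, 0.301, 0.867); φ = arcsin(p_z) ≈ 60.12°, λ = atan2(p_y, p_x) ≈ 142.78°.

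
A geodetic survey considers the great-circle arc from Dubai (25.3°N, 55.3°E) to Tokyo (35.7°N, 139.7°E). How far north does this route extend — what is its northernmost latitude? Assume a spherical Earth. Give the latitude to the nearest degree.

≈ 40°N

The great circle lies in the plane with unit normal n̂ = (p₁ × p₂)/|p₁ × p₂|.
Here n̂_z ≈ +0.772; the vertex latitude is φ_max = arccos|n̂_z| ≈ 39.5°.
Check via Clairaut: cos φ_max = |cos φ₁| · sin C = cos(25.3°)·sin(58.6°) ≈ 0.772, again giving ≈ 39.5°.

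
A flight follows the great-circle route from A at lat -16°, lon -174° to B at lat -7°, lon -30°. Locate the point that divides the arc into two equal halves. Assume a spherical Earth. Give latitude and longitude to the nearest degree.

≈ lat -33°, lon -99°

Convert each endpoint to a unit vector on the sphere (x = cos φ cos λ, y = cos φ sin λ, z = sin φ).
The central angle between the endpoints is δ = arccos(p₁·p₂) ≈ 2.401 rad (137.6°).
Interpolate at f = 1/2 with slerp weights a = sin((1−f)δ)/sin δ ≈ 1.382, b = sin(fδ)/sin δ ≈ 1.382.
p = a·p₁ + b·p₂ ≈ (-0.133, -0.825, -0.549); φ = arcsin(p_z) ≈ -33.33°, λ = atan2(p_y, p_x) ≈ -99.18°.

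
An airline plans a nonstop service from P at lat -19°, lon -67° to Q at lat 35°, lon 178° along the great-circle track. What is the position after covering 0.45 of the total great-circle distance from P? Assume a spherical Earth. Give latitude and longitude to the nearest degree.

≈ lat 11°, lon -113°

Convert each endpoint to a unit vector on the sphere (x = cos φ cos λ, y = cos φ sin λ, z = sin φ).
The central angle between the endpoints is δ = arccos(p₁·p₂) ≈ 2.111 rad (120.9°).
Interpolate at f = 0.45 with slerp weights a = sin((1−f)δ)/sin δ ≈ 1.069, b = sin(fδ)/sin δ ≈ 0.948.
p = a·p₁ + b·p₂ ≈ (-0.381, -0.904, 0.196); φ = arcsin(p_z) ≈ 11.29°, λ = atan2(p_y, p_x) ≈ -112.88°.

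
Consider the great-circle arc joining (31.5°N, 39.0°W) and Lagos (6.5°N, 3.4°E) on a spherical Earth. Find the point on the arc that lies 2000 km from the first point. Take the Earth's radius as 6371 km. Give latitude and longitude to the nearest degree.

Convert each endpoint to a unit vector on the sphere (x = cos φ cos λ, y = cos φ sin λ, z = sin φ).
The central angle between the endpoints is δ = arccos(p₁·p₂) ≈ 0.817 rad (46.8°). The total great-circle distance is δ·R ≈ 0.817 × 6371 ≈ 5202 km, so the target fraction is f = 2000/5202 ≈ 0.384.
Interpolate at f ≈ 0.384 with slerp weights a = sin((1−f)δ)/sin δ ≈ 0.661, b = sin(fδ)/sin δ ≈ 0.424.
p = a·p₁ + b·p₂ ≈ (0.858, -0.330, 0.393); φ = arcsin(p_z) ≈ 23.16°, λ = atan2(p_y, p_x) ≈ -21.02°.

≈ (23°N, 21°W)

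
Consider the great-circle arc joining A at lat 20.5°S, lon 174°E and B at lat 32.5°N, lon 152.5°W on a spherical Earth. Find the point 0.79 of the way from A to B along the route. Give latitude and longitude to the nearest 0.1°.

≈ lat 21.7°N, lon 160.7°W

Write both endpoints as unit vectors p₁, p₂ with components (cos φ cos λ, cos φ sin λ, sin φ).
The central angle between the endpoints is δ = arccos(p₁·p₂) ≈ 1.081 rad (61.9°).
Interpolate at f = 0.79 with slerp weights a = sin((1−f)δ)/sin δ ≈ 0.255, b = sin(fδ)/sin δ ≈ 0.854.
p = a·p₁ + b·p₂ ≈ (-0.877, -0.308, 0.370); φ = arcsin(p_z) ≈ 21.70°, λ = atan2(p_y, p_x) ≈ -160.66°.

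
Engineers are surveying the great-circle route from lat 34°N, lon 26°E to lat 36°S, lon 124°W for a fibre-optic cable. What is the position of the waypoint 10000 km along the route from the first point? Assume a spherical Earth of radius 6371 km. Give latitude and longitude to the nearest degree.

≈ lat 11°S, lon 56°W

Write both endpoints as unit vectors p₁, p₂ with components (cos φ cos λ, cos φ sin λ, sin φ).
The central angle between the endpoints is δ = arccos(p₁·p₂) ≈ 2.713 rad (155.4°). The total great-circle distance is δ·R ≈ 2.713 × 6371 ≈ 17284 km, so the target fraction is f = 10000/17284 ≈ 0.579.
Interpolate at f ≈ 0.579 with slerp weights a = sin((1−f)δ)/sin δ ≈ 2.190, b = sin(fδ)/sin δ ≈ 2.406.
p = a·p₁ + b·p₂ ≈ (0.543, -0.818, -0.190); φ = arcsin(p_z) ≈ -10.94°, λ = atan2(p_y, p_x) ≈ -56.42°.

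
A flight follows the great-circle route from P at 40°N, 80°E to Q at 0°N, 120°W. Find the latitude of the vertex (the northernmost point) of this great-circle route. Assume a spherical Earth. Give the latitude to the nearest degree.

The great circle lies in the plane with unit normal n̂ = (p₁ × p₂)/|p₁ × p₂|.
Here n̂_z ≈ +0.377; the vertex latitude is φ_max = arccos|n̂_z| ≈ 67.8°.
Check via Clairaut: cos φ_max = |cos φ₁| · sin C = cos(40.0°)·sin(29.5°) ≈ 0.377, again giving ≈ 67.8°.

≈ 68°N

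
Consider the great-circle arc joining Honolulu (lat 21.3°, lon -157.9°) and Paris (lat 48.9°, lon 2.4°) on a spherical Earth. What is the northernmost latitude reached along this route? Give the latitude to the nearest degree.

≈ 77°

The great circle lies in the plane with unit normal n̂ = (p₁ × p₂)/|p₁ × p₂|.
Here n̂_z ≈ +0.217; the vertex latitude is φ_max = arccos|n̂_z| ≈ 77.5°.
Check via Clairaut: cos φ_max = |cos φ₁| · sin C = cos(21.3°)·sin(13.4°) ≈ 0.217, again giving ≈ 77.5°.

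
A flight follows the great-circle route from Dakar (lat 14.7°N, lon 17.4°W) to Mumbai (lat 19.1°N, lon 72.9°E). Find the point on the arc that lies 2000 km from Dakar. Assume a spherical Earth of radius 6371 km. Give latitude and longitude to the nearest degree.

≈ lat 20°N, lon 1°E

Convert each endpoint to a unit vector on the sphere (x = cos φ cos λ, y = cos φ sin λ, z = sin φ).
The central angle between the endpoints is δ = arccos(p₁·p₂) ≈ 1.492 rad (85.5°). The total great-circle distance is δ·R ≈ 1.492 × 6371 ≈ 9509 km, so the target fraction is f = 2000/9509 ≈ 0.210.
Interpolate at f ≈ 0.210 with slerp weights a = sin((1−f)δ)/sin δ ≈ 0.927, b = sin(fδ)/sin δ ≈ 0.310.
p = a·p₁ + b·p₂ ≈ (0.942, 0.012, 0.337); φ = arcsin(p_z) ≈ 19.67°, λ = atan2(p_y, p_x) ≈ 0.71°.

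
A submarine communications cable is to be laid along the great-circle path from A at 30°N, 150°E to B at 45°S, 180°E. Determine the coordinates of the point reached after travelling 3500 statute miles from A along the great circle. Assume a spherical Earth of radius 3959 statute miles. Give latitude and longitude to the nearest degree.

≈ 18°S, 167°E

From cos δ = sin φ₁ sin φ₂ + cos φ₁ cos φ₂ cos Δλ, the central angle is δ ≈ 1.393 rad (79.8°). The total great-circle distance is δ·R ≈ 1.393 × 3959 ≈ 5515 mi, so the target fraction is f = 3500/5515 ≈ 0.635.
Interpolate at f ≈ 0.635 with slerp weights a = sin((1−f)δ)/sin δ ≈ 0.495, b = sin(fδ)/sin δ ≈ 0.786.
p = a·p₁ + b·p₂ ≈ (-0.927, 0.214, -0.308); φ = arcsin(p_z) ≈ -17.94°, λ = atan2(p_y, p_x) ≈ 166.98°.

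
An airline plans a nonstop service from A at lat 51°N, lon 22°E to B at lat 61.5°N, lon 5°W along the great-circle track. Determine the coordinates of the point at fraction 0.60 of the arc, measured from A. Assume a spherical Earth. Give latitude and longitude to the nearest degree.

≈ lat 58°N, lon 8°E

From cos δ = sin φ₁ sin φ₂ + cos φ₁ cos φ₂ cos Δλ, the central angle is δ ≈ 0.316 rad (18.1°).
Interpolate at f = 0.60 with slerp weights a = sin((1−f)δ)/sin δ ≈ 0.406, b = sin(fδ)/sin δ ≈ 0.606.
p = a·p₁ + b·p₂ ≈ (0.525, 0.070, 0.848); φ = arcsin(p_z) ≈ 58.02°, λ = atan2(p_y, p_x) ≈ 7.64°.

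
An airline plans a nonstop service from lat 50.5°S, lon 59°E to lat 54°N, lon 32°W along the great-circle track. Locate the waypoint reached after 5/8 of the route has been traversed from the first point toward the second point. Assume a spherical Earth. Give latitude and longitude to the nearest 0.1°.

≈ lat 16.6°N, lon 7.8°E

Write both endpoints as unit vectors p₁, p₂ with components (cos φ cos λ, cos φ sin λ, sin φ).
The central angle between the endpoints is δ = arccos(p₁·p₂) ≈ 2.253 rad (129.1°).
Interpolate at f = 5/8 with slerp weights a = sin((1−f)δ)/sin δ ≈ 0.964, b = sin(fδ)/sin δ ≈ 1.272.
p = a·p₁ + b·p₂ ≈ (0.950, 0.129, 0.285); φ = arcsin(p_z) ≈ 16.56°, λ = atan2(p_y, p_x) ≈ 7.76°.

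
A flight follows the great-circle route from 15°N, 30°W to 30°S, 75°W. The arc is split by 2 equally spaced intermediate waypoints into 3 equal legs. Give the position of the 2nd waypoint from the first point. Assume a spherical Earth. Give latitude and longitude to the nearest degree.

Write both endpoints as unit vectors p₁, p₂ with components (cos φ cos λ, cos φ sin λ, sin φ).
The central angle between the endpoints is δ = arccos(p₁·p₂) ≈ 1.090 rad (62.5°).
Interpolate at f = 2/3 with slerp weights a = sin((1−f)δ)/sin δ ≈ 0.401, b = sin(fδ)/sin δ ≈ 0.749.
p = a·p₁ + b·p₂ ≈ (0.503, -0.821, -0.271); φ = arcsin(p_z) ≈ -15.72°, λ = atan2(p_y, p_x) ≈ -58.47°.

≈ 16°S, 58°W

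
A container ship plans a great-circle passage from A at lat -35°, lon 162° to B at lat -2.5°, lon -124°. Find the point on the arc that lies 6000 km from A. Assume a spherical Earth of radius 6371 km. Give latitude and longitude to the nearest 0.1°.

≈ lat -14.7°, lon -142.0°

Convert each endpoint to a unit vector on the sphere (x = cos φ cos λ, y = cos φ sin λ, z = sin φ).
The central angle between the endpoints is δ = arccos(p₁·p₂) ≈ 1.318 rad (75.5°). The total great-circle distance is δ·R ≈ 1.318 × 6371 ≈ 8394 km, so the target fraction is f = 6000/8394 ≈ 0.715.
Interpolate at f ≈ 0.715 with slerp weights a = sin((1−f)δ)/sin δ ≈ 0.379, b = sin(fδ)/sin δ ≈ 0.835.
p = a·p₁ + b·p₂ ≈ (-0.762, -0.596, -0.254); φ = arcsin(p_z) ≈ -14.71°, λ = atan2(p_y, p_x) ≈ -141.97°.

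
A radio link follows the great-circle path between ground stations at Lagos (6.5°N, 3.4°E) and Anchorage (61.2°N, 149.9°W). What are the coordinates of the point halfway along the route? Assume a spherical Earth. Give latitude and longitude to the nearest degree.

≈ (59°N, 18°W)

Convert each endpoint to a unit vector on the sphere (x = cos φ cos λ, y = cos φ sin λ, z = sin φ).
The central angle between the endpoints is δ = arccos(p₁·p₂) ≈ 1.905 rad (109.2°).
Interpolate at f = 1/2 with slerp weights a = sin((1−f)δ)/sin δ ≈ 0.863, b = sin(fδ)/sin δ ≈ 0.863.
p = a·p₁ + b·p₂ ≈ (0.496, -0.158, 0.854); φ = arcsin(p_z) ≈ 58.63°, λ = atan2(p_y, p_x) ≈ -17.62°.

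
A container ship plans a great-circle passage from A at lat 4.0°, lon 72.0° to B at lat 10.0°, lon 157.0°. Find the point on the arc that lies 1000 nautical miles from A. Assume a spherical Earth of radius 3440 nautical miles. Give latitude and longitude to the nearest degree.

≈ lat 7°, lon 89°

Convert each endpoint to a unit vector on the sphere (x = cos φ cos λ, y = cos φ sin λ, z = sin φ).
The central angle between the endpoints is δ = arccos(p₁·p₂) ≈ 1.473 rad (84.4°). The total great-circle distance is δ·R ≈ 1.473 × 3440 ≈ 5067 nmi, so the target fraction is f = 1000/5067 ≈ 0.197.
Interpolate at f ≈ 0.197 with slerp weights a = sin((1−f)δ)/sin δ ≈ 0.930, b = sin(fδ)/sin δ ≈ 0.288.
p = a·p₁ + b·p₂ ≈ (0.026, 0.993, 0.115); φ = arcsin(p_z) ≈ 6.60°, λ = atan2(p_y, p_x) ≈ 88.52°.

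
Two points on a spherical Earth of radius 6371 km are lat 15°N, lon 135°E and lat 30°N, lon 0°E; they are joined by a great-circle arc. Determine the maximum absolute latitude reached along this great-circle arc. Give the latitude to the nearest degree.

The great circle lies in the plane with unit normal n̂ = (p₁ × p₂)/|p₁ × p₂|.
Here n̂_z ≈ -0.667; the vertex latitude is φ_max = arccos|n̂_z| ≈ 48.2°.

≈ 48°N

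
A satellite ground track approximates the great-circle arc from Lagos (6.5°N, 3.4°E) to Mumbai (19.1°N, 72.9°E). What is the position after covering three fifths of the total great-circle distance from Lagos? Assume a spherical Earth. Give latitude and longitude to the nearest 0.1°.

≈ 16.7°N, 44.2°E

Convert each endpoint to a unit vector on the sphere (x = cos φ cos λ, y = cos φ sin λ, z = sin φ).
The central angle between the endpoints is δ = arccos(p₁·p₂) ≈ 1.196 rad (68.5°).
Interpolate at f = 3/5 with slerp weights a = sin((1−f)δ)/sin δ ≈ 0.495, b = sin(fδ)/sin δ ≈ 0.707.
p = a·p₁ + b·p₂ ≈ (0.687, 0.667, 0.287); φ = arcsin(p_z) ≈ 16.69°, λ = atan2(p_y, p_x) ≈ 44.17°.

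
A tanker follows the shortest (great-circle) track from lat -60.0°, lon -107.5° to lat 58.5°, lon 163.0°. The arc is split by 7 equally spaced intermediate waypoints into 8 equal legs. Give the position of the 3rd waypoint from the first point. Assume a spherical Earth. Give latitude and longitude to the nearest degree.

Write both endpoints as unit vectors p₁, p₂ with components (cos φ cos λ, cos φ sin λ, sin φ).
The central angle between the endpoints is δ = arccos(p₁·p₂) ≈ 2.398 rad (137.4°).
Interpolate at f = 3/8 with slerp weights a = sin((1−f)δ)/sin δ ≈ 1.474, b = sin(fδ)/sin δ ≈ 1.157.
p = a·p₁ + b·p₂ ≈ (-0.800, -0.526, -0.290); φ = arcsin(p_z) ≈ -16.86°, λ = atan2(p_y, p_x) ≈ -146.66°.

≈ lat -17°, lon -147°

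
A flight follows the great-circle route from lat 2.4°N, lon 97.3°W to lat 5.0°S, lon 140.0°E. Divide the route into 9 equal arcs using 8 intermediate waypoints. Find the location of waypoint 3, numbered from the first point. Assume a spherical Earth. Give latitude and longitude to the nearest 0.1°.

≈ lat 1.1°S, lon 138.1°W

Convert each endpoint to a unit vector on the sphere (x = cos φ cos λ, y = cos φ sin λ, z = sin φ).
The central angle between the endpoints is δ = arccos(p₁·p₂) ≈ 2.143 rad (122.8°).
Interpolate at f = 3/9 with slerp weights a = sin((1−f)δ)/sin δ ≈ 1.177, b = sin(fδ)/sin δ ≈ 0.779.
p = a·p₁ + b·p₂ ≈ (-0.744, -0.668, -0.019); φ = arcsin(p_z) ≈ -1.07°, λ = atan2(p_y, p_x) ≈ -138.09°.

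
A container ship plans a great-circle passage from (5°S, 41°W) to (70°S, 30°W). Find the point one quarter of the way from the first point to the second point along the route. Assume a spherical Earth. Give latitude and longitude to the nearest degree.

The haversine formula gives a central angle δ ≈ 1.141 rad (65.4°) between the endpoints.
Interpolate at f = 1/4 with slerp weights a = sin((1−f)δ)/sin δ ≈ 0.831, b = sin(fδ)/sin δ ≈ 0.310.
p = a·p₁ + b·p₂ ≈ (0.716, -0.596, -0.363); φ = arcsin(p_z) ≈ -21.30°, λ = atan2(p_y, p_x) ≈ -39.76°.

≈ (21°S, 40°W)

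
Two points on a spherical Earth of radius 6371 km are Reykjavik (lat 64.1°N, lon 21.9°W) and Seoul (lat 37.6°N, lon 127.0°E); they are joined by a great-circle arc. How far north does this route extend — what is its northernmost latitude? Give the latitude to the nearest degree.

≈ 79°N

The great circle lies in the plane with unit normal n̂ = (p₁ × p₂)/|p₁ × p₂|.
Here n̂_z ≈ +0.185; the vertex latitude is φ_max = arccos|n̂_z| ≈ 79.4°.
Check via Clairaut: cos φ_max = |cos φ₁| · sin C = cos(64.1°)·sin(25.0°) ≈ 0.185, again giving ≈ 79.4°.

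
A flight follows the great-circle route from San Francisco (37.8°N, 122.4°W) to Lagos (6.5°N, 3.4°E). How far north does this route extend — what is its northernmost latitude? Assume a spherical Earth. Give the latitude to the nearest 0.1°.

≈ 46.3°N

The great circle lies in the plane with unit normal n̂ = (p₁ × p₂)/|p₁ × p₂|.
Here n̂_z ≈ +0.691; the vertex latitude is φ_max = arccos|n̂_z| ≈ 46.3°.
Check via Clairaut: cos φ_max = |cos φ₁| · sin C = cos(37.8°)·sin(61.1°) ≈ 0.691, again giving ≈ 46.3°.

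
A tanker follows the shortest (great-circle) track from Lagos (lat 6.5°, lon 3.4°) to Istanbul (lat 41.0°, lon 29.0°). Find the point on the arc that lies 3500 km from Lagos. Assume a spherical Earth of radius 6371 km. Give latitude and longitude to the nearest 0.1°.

Convert each endpoint to a unit vector on the sphere (x = cos φ cos λ, y = cos φ sin λ, z = sin φ).
The central angle between the endpoints is δ = arccos(p₁·p₂) ≈ 0.722 rad (41.4°). The total great-circle distance is δ·R ≈ 0.722 × 6371 ≈ 4600 km, so the target fraction is f = 3500/4600 ≈ 0.761.
Interpolate at f ≈ 0.761 with slerp weights a = sin((1−f)δ)/sin δ ≈ 0.260, b = sin(fδ)/sin δ ≈ 0.790.
p = a·p₁ + b·p₂ ≈ (0.779, 0.304, 0.548); φ = arcsin(p_z) ≈ 33.21°, λ = atan2(p_y, p_x) ≈ 21.34°.

≈ lat 33.2°, lon 21.3°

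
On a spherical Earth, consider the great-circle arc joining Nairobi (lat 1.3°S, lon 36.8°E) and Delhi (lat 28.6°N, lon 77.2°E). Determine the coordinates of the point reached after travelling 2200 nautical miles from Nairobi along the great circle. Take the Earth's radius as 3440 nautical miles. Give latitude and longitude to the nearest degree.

≈ lat 22°N, lon 66°E

Write both endpoints as unit vectors p₁, p₂ with components (cos φ cos λ, cos φ sin λ, sin φ).
The central angle between the endpoints is δ = arccos(p₁·p₂) ≈ 0.853 rad (48.9°). The total great-circle distance is δ·R ≈ 0.853 × 3440 ≈ 2935 nmi, so the target fraction is f = 2200/2935 ≈ 0.750.
Interpolate at f ≈ 0.750 with slerp weights a = sin((1−f)δ)/sin δ ≈ 0.281, b = sin(fδ)/sin δ ≈ 0.792.
p = a·p₁ + b·p₂ ≈ (0.379, 0.847, 0.373); φ = arcsin(p_z) ≈ 21.89°, λ = atan2(p_y, p_x) ≈ 65.87°.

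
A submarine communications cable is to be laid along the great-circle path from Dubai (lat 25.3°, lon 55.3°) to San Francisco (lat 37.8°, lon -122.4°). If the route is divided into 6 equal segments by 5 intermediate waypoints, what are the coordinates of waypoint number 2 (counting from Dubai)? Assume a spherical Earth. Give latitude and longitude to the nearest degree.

Convert each endpoint to a unit vector on the sphere (x = cos φ cos λ, y = cos φ sin λ, z = sin φ).
The central angle between the endpoints is δ = arccos(p₁·p₂) ≈ 2.040 rad (116.9°).
Interpolate at f = 2/6 with slerp weights a = sin((1−f)δ)/sin δ ≈ 1.096, b = sin(fδ)/sin δ ≈ 0.705.
p = a·p₁ + b·p₂ ≈ (0.266, 0.345, 0.900); φ = arcsin(p_z) ≈ 64.21°, λ = atan2(p_y, p_x) ≈ 52.36°.

≈ lat 64°, lon 52°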